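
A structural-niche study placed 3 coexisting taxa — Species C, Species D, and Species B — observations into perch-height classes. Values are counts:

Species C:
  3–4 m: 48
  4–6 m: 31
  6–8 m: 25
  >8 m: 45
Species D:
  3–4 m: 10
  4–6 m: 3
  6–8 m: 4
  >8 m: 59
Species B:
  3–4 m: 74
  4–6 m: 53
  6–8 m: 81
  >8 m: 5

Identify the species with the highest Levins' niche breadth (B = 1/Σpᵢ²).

Proportions for Species C (n=149): 48/149=0.3221, 31/149=0.2081, 25/149=0.1678, 45/149=0.3020
Proportions for Species D (n=76): 10/76=0.1316, 3/76=0.0395, 4/76=0.0526, 59/76=0.7763
Proportions for Species B (n=213): 74/213=0.3474, 53/213=0.2488, 81/213=0.3803, 5/213=0.0235
Σp_Cᵢ² = 0.3221² + 0.2081² + 0.1678² + 0.3020² = 0.103748 + 0.043306 + 0.028157 + 0.091204 = 0.266415
B_C = 1 / 0.266415 = 3.7535
Σp_Dᵢ² = 0.1316² + 0.0395² + 0.0526² + 0.7763² = 0.017319 + 0.001560 + 0.002767 + 0.602642 = 0.624288
B_D = 1 / 0.624288 = 1.6018
Σp_Bᵢ² = 0.3474² + 0.2488² + 0.3803² + 0.0235² = 0.120687 + 0.061901 + 0.144628 + 0.000552 = 0.327768
B_B = 1 / 0.327768 = 3.0509
Highest B → broadest niche (most generalist): Species C (B = 3.75).

Species C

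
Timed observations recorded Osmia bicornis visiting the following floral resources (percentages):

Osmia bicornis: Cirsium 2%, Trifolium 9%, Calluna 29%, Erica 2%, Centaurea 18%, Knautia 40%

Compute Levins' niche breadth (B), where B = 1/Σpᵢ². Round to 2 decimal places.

3.50

Convert percentages to proportions (divide by 100).
Σpᵢ² = 0.02² + 0.09² + 0.29² + 0.02² + 0.18² + 0.40² = 0.0004 + 0.0081 + 0.0841 + 0.0004 + 0.0324 + 0.1600 = 0.2854
B = 1 / 0.2854 = 3.5039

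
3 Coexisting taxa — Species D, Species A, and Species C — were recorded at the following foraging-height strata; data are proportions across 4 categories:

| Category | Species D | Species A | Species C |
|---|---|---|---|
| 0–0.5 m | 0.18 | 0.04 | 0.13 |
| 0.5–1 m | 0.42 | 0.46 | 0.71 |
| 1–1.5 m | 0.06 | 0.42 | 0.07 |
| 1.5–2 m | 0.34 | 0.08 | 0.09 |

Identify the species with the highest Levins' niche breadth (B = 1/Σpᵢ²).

Σp_Dᵢ² = 0.18² + 0.42² + 0.06² + 0.34² = 0.0324 + 0.1764 + 0.0036 + 0.1156 = 0.3280
B_D = 1 / 0.3280 = 3.0488
Σp_Aᵢ² = 0.04² + 0.46² + 0.42² + 0.08² = 0.0016 + 0.2116 + 0.1764 + 0.0064 = 0.3960
B_A = 1 / 0.3960 = 2.5253
Σp_Cᵢ² = 0.13² + 0.71² + 0.07² + 0.09² = 0.0169 + 0.5041 + 0.0049 + 0.0081 = 0.5340
B_C = 1 / 0.5340 = 1.8727
Highest B → broadest niche (most generalist): Species D (B = 3.05).

Species D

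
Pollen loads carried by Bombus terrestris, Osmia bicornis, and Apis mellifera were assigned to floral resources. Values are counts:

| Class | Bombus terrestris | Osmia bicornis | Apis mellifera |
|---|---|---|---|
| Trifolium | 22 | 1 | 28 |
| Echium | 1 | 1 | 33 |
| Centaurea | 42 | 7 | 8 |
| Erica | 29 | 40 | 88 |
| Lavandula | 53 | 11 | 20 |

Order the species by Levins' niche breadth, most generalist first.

Bombus terrestris > Apis mellifera > Osmia bicornis

Proportions for Bombus terrestris (n=147): 22/147=0.1497, 1/147=0.0068, 42/147=0.2857, 29/147=0.1973, 53/147=0.3605
Proportions for Osmia bicornis (n=60): 1/60=0.0167, 1/60=0.0167, 7/60=0.1167, 40/60=0.6667, 11/60=0.1833
Proportions for Apis mellifera (n=177): 28/177=0.1582, 33/177=0.1864, 8/177=0.0452, 88/177=0.4972, 20/177=0.1130
Σp_terrᵢ² = 0.1497² + 0.0068² + 0.2857² + 0.1973² + 0.3605² = 0.022410 + 0.000046 + 0.081624 + 0.038927 + 0.129960 = 0.272967
B_terr = 1 / 0.272967 = 3.6634
Σp_bicoᵢ² = 0.0167² + 0.0167² + 0.1167² + 0.6667² + 0.1833² = 0.000279 + 0.000279 + 0.013619 + 0.444489 + 0.033599 = 0.492265
B_bico = 1 / 0.492265 = 2.0314
Σp_mellᵢ² = 0.1582² + 0.1864² + 0.0452² + 0.4972² + 0.1130² = 0.025027 + 0.034745 + 0.002043 + 0.247208 + 0.012769 = 0.321792
B_mell = 1 / 0.321792 = 3.1076
Ranking by B (broadest → narrowest): Bombus terrestris (3.66) > Apis mellifera (3.11) > Osmia bicornis (2.03)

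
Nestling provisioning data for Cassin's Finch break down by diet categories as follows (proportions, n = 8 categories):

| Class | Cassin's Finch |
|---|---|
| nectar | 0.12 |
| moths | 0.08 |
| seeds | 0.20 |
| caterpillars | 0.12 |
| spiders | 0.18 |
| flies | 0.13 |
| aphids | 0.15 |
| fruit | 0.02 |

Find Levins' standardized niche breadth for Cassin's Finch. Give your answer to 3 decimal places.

Σpᵢ² = 0.12² + 0.08² + 0.20² + 0.12² + 0.18² + 0.13² + 0.15² + 0.02² = 0.0144 + 0.0064 + 0.0400 + 0.0144 + 0.0324 + 0.0169 + 0.0225 + 0.0004 = 0.1474
B = 1 / 0.1474 = 6.78426
Bₛ = (B − 1)/(n − 1) = (6.78426 − 1)/(8 − 1) = 5.78426/7 = 0.82632

0.826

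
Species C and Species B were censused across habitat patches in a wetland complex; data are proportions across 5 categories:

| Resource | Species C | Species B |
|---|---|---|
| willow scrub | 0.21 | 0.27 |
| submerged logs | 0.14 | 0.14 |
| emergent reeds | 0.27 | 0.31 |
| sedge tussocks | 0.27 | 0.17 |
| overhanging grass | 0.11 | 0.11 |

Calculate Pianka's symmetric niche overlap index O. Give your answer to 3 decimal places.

0.966

Σ p₁ᵢp₂ᵢ = 0.0567 + 0.0196 + 0.0837 + 0.0459 + 0.0121 = 0.2180
Σp_1ᵢ² = 0.21² + 0.14² + 0.27² + 0.27² + 0.11² = 0.0441 + 0.0196 + 0.0729 + 0.0729 + 0.0121 = 0.2216
Σp_2ᵢ² = 0.27² + 0.14² + 0.31² + 0.17² + 0.11² = 0.0729 + 0.0196 + 0.0961 + 0.0289 + 0.0121 = 0.2296
O = 0.2180 / √(0.2216 × 0.2296) = 0.2180 / 0.225565 = 0.96646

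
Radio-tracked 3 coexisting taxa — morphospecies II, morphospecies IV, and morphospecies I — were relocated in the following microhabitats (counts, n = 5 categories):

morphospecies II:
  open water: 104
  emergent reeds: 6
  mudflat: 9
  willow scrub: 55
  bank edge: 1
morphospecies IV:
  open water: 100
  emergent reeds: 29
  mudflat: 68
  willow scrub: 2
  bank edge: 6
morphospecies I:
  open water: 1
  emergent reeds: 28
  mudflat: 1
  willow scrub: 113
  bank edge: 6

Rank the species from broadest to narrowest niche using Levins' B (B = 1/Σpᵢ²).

Proportions for morphospecies II (n=175): 104/175=0.5943, 6/175=0.0343, 9/175=0.0514, 55/175=0.3143, 1/175=0.0057
Proportions for morphospecies IV (n=205): 100/205=0.4878, 29/205=0.1415, 68/205=0.3317, 2/205=0.0098, 6/205=0.0293
Proportions for morphospecies I (n=149): 1/149=0.0067, 28/149=0.1879, 1/149=0.0067, 113/149=0.7584, 6/149=0.0403
Σp_IIᵢ² = 0.5943² + 0.0343² + 0.0514² + 0.3143² + 0.0057² = 0.353192 + 0.001176 + 0.002642 + 0.098784 + 0.000032 = 0.455826
B_II = 1 / 0.455826 = 2.1938
Σp_IVᵢ² = 0.4878² + 0.1415² + 0.3317² + 0.0098² + 0.0293² = 0.237949 + 0.020022 + 0.110025 + 0.000096 + 0.000858 = 0.368950
B_IV = 1 / 0.368950 = 2.7104
Σp_Iᵢ² = 0.0067² + 0.1879² + 0.0067² + 0.7584² + 0.0403² = 0.000045 + 0.035306 + 0.000045 + 0.575171 + 0.001624 = 0.612191
B_I = 1 / 0.612191 = 1.6335
Ranking by B (broadest → narrowest): morphospecies IV (2.71) > morphospecies II (2.19) > morphospecies I (1.63)

morphospecies IV > morphospecies II > morphospecies I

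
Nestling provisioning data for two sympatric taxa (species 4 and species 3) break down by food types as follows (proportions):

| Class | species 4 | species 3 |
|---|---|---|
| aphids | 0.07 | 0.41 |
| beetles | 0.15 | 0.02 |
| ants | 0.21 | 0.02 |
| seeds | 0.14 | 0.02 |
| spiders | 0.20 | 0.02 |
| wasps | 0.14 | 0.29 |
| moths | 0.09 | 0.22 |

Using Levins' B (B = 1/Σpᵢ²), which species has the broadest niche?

Σp_4ᵢ² = 0.07² + 0.15² + 0.21² + 0.14² + 0.20² + 0.14² + 0.09² = 0.0049 + 0.0225 + 0.0441 + 0.0196 + 0.0400 + 0.0196 + 0.0081 = 0.1588
B_4 = 1 / 0.1588 = 6.2972
Σp_3ᵢ² = 0.41² + 0.02² + 0.02² + 0.02² + 0.02² + 0.29² + 0.22² = 0.1681 + 0.0004 + 0.0004 + 0.0004 + 0.0004 + 0.0841 + 0.0484 = 0.3022
B_3 = 1 / 0.3022 = 3.3091
Highest B → broadest niche (most generalist): species 4 (B = 6.30).

species 4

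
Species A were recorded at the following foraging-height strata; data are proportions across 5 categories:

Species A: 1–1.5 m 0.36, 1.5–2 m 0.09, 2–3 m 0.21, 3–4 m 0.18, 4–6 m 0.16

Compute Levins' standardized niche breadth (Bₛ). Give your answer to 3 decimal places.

0.793

Σpᵢ² = 0.36² + 0.09² + 0.21² + 0.18² + 0.16² = 0.1296 + 0.0081 + 0.0441 + 0.0324 + 0.0256 = 0.2398
B = 1 / 0.2398 = 4.17014
Bₛ = (B − 1)/(n − 1) = (4.17014 − 1)/(5 − 1) = 3.17014/4 = 0.79254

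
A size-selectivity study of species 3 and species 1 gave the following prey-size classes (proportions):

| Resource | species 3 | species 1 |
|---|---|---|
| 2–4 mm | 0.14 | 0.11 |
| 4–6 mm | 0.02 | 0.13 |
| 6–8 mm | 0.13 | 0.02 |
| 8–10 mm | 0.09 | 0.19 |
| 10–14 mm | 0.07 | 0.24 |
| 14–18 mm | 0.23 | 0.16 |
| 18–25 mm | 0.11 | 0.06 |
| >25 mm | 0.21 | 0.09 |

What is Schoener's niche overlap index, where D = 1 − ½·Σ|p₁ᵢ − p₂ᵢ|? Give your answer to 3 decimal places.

Σ|p₁ᵢ − p₂ᵢ| = 0.03 + 0.11 + 0.11 + 0.10 + 0.17 + 0.07 + 0.05 + 0.12 = 0.76
D = 1 − ½ × 0.76 = 1 − 0.380 = 0.62000

0.620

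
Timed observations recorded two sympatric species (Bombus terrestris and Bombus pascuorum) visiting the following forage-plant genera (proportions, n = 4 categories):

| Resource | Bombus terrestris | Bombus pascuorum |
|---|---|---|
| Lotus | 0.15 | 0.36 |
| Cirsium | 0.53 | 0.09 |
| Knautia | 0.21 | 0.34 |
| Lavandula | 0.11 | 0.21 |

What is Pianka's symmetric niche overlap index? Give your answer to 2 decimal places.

Σ p₁ᵢp₂ᵢ = 0.0540 + 0.0477 + 0.0714 + 0.0231 = 0.1962
Σp_1ᵢ² = 0.15² + 0.53² + 0.21² + 0.11² = 0.0225 + 0.2809 + 0.0441 + 0.0121 = 0.3596
Σp_2ᵢ² = 0.36² + 0.09² + 0.34² + 0.21² = 0.1296 + 0.0081 + 0.1156 + 0.0441 = 0.2974
O = 0.1962 / √(0.3596 × 0.2974) = 0.1962 / 0.32702 = 0.6000

0.60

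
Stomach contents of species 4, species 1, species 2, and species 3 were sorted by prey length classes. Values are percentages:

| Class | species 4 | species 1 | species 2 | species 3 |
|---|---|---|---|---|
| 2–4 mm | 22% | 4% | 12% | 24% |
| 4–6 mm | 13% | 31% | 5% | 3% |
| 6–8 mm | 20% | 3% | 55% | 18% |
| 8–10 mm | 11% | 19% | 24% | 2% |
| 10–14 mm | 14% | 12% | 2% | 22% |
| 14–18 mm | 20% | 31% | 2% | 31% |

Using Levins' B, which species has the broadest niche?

Convert percentages to proportions (divide by 100).
Σp_4ᵢ² = 0.22² + 0.13² + 0.20² + 0.11² + 0.14² + 0.20² = 0.0484 + 0.0169 + 0.0400 + 0.0121 + 0.0196 + 0.0400 = 0.1770
B_4 = 1 / 0.1770 = 5.6497
Σp_1ᵢ² = 0.04² + 0.31² + 0.03² + 0.19² + 0.12² + 0.31² = 0.0016 + 0.0961 + 0.0009 + 0.0361 + 0.0144 + 0.0961 = 0.2452
B_1 = 1 / 0.2452 = 4.0783
Σp_2ᵢ² = 0.12² + 0.05² + 0.55² + 0.24² + 0.02² + 0.02² = 0.0144 + 0.0025 + 0.3025 + 0.0576 + 0.0004 + 0.0004 = 0.3778
B_2 = 1 / 0.3778 = 2.6469
Σp_3ᵢ² = 0.24² + 0.03² + 0.18² + 0.02² + 0.22² + 0.31² = 0.0576 + 0.0009 + 0.0324 + 0.0004 + 0.0484 + 0.0961 = 0.2358
B_3 = 1 / 0.2358 = 4.2409
Highest B → broadest niche (most generalist): species 4 (B = 5.65).

species 4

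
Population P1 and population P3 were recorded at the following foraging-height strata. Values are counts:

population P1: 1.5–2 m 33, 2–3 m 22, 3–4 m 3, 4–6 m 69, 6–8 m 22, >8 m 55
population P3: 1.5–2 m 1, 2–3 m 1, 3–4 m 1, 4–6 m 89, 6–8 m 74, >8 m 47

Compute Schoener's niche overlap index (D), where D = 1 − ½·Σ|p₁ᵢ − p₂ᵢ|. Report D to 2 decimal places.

Proportions for population P1 (n=204): 33/204=0.1618, 22/204=0.1078, 3/204=0.0147, 69/204=0.3382, 22/204=0.1078, 55/204=0.2696
Proportions for population P3 (n=213): 1/213=0.0047, 1/213=0.0047, 1/213=0.0047, 89/213=0.4178, 74/213=0.3474, 47/213=0.2207
Σ|p₁ᵢ − p₂ᵢ| = 0.1571 + 0.1031 + 0.0100 + 0.0796 + 0.2396 + 0.0489 = 0.6383
D = 1 − ½ × 0.6383 = 1 − 0.31915 = 0.68085

0.68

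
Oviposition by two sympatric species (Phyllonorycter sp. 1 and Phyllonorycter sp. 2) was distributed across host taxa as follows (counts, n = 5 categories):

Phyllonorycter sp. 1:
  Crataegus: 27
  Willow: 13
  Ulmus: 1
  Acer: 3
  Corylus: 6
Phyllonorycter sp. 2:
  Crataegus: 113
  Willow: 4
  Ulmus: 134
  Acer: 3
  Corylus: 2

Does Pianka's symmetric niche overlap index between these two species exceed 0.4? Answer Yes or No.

Yes

Proportions for Phyllonorycter sp. 1 (n=50): 27/50=0.5400, 13/50=0.2600, 1/50=0.0200, 3/50=0.0600, 6/50=0.1200
Proportions for Phyllonorycter sp. 2 (n=256): 113/256=0.4414, 4/256=0.0156, 134/256=0.5234, 3/256=0.0117, 2/256=0.0078
Σ p₁ᵢp₂ᵢ = 0.238356 + 0.004056 + 0.010468 + 0.000702 + 0.000936 = 0.254518
Σp_1ᵢ² = 0.5400² + 0.2600² + 0.0200² + 0.0600² + 0.1200² = 0.291600 + 0.067600 + 0.000400 + 0.003600 + 0.014400 = 0.377600
Σp_2ᵢ² = 0.4414² + 0.0156² + 0.5234² + 0.0117² + 0.0078² = 0.194834 + 0.000243 + 0.273948 + 0.000137 + 0.000061 = 0.469223
O = 0.254518 / √(0.377600 × 0.469223) = 0.254518 / 0.4209259 = 0.6047
O = 0.6047 > 0.4 → Yes.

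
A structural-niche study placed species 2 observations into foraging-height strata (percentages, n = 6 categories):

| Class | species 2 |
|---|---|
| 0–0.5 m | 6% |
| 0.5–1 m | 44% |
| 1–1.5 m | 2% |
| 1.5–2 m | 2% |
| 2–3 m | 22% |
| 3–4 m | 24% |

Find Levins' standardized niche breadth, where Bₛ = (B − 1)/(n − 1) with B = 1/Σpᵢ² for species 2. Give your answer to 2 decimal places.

Convert percentages to proportions (divide by 100).
Σpᵢ² = 0.06² + 0.44² + 0.02² + 0.02² + 0.22² + 0.24² = 0.0036 + 0.1936 + 0.0004 + 0.0004 + 0.0484 + 0.0576 = 0.3040
B = 1 / 0.3040 = 3.2895
Bₛ = (B − 1)/(n − 1) = (3.2895 − 1)/(6 − 1) = 2.2895/5 = 0.4579

0.46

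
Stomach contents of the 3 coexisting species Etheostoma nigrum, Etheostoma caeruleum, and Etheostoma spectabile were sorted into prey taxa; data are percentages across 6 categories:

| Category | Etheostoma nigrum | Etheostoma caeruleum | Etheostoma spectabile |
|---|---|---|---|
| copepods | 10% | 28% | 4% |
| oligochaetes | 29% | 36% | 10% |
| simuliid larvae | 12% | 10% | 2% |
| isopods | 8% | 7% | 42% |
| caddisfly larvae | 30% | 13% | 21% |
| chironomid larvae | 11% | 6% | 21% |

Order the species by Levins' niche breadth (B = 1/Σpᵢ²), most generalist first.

Convert percentages to proportions (divide by 100).
Σp_nigrᵢ² = 0.10² + 0.29² + 0.12² + 0.08² + 0.30² + 0.11² = 0.0100 + 0.0841 + 0.0144 + 0.0064 + 0.0900 + 0.0121 = 0.2170
B_nigr = 1 / 0.2170 = 4.6083
Σp_caerᵢ² = 0.28² + 0.36² + 0.10² + 0.07² + 0.13² + 0.06² = 0.0784 + 0.1296 + 0.0100 + 0.0049 + 0.0169 + 0.0036 = 0.2434
B_caer = 1 / 0.2434 = 4.1085
Σp_specᵢ² = 0.04² + 0.10² + 0.02² + 0.42² + 0.21² + 0.21² = 0.0016 + 0.0100 + 0.0004 + 0.1764 + 0.0441 + 0.0441 = 0.2766
B_spec = 1 / 0.2766 = 3.6153
Ranking by B (broadest → narrowest): Etheostoma nigrum (4.61) > Etheostoma caeruleum (4.11) > Etheostoma spectabile (3.62)

Etheostoma nigrum > Etheostoma caeruleum > Etheostoma spectabile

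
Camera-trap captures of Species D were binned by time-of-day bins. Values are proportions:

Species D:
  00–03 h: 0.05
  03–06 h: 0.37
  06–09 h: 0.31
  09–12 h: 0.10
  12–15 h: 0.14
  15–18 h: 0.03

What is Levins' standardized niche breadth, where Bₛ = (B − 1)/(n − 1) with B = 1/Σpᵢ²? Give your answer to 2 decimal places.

0.55

Σpᵢ² = 0.05² + 0.37² + 0.31² + 0.10² + 0.14² + 0.03² = 0.0025 + 0.1369 + 0.0961 + 0.0100 + 0.0196 + 0.0009 = 0.2660
B = 1 / 0.2660 = 3.7594
Bₛ = (B − 1)/(n − 1) = (3.7594 − 1)/(6 − 1) = 2.7594/5 = 0.5519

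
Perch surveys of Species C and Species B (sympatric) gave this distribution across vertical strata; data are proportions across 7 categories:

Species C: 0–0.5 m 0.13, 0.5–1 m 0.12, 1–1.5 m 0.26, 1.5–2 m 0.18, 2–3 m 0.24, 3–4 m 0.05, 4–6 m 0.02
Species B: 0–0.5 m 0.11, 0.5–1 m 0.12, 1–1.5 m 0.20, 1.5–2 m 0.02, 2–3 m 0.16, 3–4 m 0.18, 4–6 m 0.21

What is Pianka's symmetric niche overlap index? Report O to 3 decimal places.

Σ p₁ᵢp₂ᵢ = 0.0143 + 0.0144 + 0.0520 + 0.0036 + 0.0384 + 0.0090 + 0.0042 = 0.1359
Σp_1ᵢ² = 0.13² + 0.12² + 0.26² + 0.18² + 0.24² + 0.05² + 0.02² = 0.0169 + 0.0144 + 0.0676 + 0.0324 + 0.0576 + 0.0025 + 0.0004 = 0.1918
Σp_2ᵢ² = 0.11² + 0.12² + 0.20² + 0.02² + 0.16² + 0.18² + 0.21² = 0.0121 + 0.0144 + 0.0400 + 0.0004 + 0.0256 + 0.0324 + 0.0441 = 0.1690
O = 0.1359 / √(0.1918 × 0.1690) = 0.1359 / 0.180039 = 0.75484

0.755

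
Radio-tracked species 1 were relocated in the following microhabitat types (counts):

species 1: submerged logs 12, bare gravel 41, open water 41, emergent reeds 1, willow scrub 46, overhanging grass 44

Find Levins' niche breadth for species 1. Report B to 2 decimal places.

Proportions for species 1 (n=185): 12/185=0.0649, 41/185=0.2216, 41/185=0.2216, 1/185=0.0054, 46/185=0.2486, 44/185=0.2378
Σpᵢ² = 0.0649² + 0.2216² + 0.2216² + 0.0054² + 0.2486² + 0.2378² = 0.004212 + 0.049107 + 0.049107 + 0.000029 + 0.061802 + 0.056549 = 0.220806
B = 1 / 0.220806 = 4.5289

4.53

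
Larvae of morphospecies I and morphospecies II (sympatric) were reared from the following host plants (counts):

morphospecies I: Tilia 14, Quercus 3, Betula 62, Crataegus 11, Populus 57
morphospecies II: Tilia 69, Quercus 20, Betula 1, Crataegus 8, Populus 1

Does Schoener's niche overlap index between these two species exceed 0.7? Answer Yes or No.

No

Proportions for morphospecies I (n=147): 14/147=0.0952, 3/147=0.0204, 62/147=0.4218, 11/147=0.0748, 57/147=0.3878
Proportions for morphospecies II (n=99): 69/99=0.6970, 20/99=0.2020, 1/99=0.0101, 8/99=0.0808, 1/99=0.0101
Σ|p₁ᵢ − p₂ᵢ| = 0.6018 + 0.1816 + 0.4117 + 0.0060 + 0.3777 = 1.5788
D = 1 − ½ × 1.5788 = 1 − 0.78940 = 0.21060
D = 0.21060 < 0.7 → No.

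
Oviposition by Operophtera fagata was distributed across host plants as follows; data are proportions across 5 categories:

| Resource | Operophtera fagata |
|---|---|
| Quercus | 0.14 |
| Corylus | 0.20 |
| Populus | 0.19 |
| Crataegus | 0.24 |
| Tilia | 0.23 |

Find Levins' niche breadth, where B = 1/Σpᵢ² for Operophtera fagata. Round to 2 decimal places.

4.85

Σpᵢ² = 0.14² + 0.20² + 0.19² + 0.24² + 0.23² = 0.0196 + 0.0400 + 0.0361 + 0.0576 + 0.0529 = 0.2062
B = 1 / 0.2062 = 4.8497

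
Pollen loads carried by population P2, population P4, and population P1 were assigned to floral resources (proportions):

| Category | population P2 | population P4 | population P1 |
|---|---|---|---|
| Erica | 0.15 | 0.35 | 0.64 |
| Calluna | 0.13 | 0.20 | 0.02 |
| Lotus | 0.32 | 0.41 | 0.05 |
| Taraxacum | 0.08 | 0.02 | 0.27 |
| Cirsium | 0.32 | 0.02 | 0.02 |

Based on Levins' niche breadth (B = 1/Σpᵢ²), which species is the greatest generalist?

Σp_P2ᵢ² = 0.15² + 0.13² + 0.32² + 0.08² + 0.32² = 0.0225 + 0.0169 + 0.1024 + 0.0064 + 0.1024 = 0.2506
B_P2 = 1 / 0.2506 = 3.9904
Σp_P4ᵢ² = 0.35² + 0.20² + 0.41² + 0.02² + 0.02² = 0.1225 + 0.0400 + 0.1681 + 0.0004 + 0.0004 = 0.3314
B_P4 = 1 / 0.3314 = 3.0175
Σp_P1ᵢ² = 0.64² + 0.02² + 0.05² + 0.27² + 0.02² = 0.4096 + 0.0004 + 0.0025 + 0.0729 + 0.0004 = 0.4858
B_P1 = 1 / 0.4858 = 2.0585
Highest B → broadest niche (most generalist): population P2 (B = 3.99).

population P2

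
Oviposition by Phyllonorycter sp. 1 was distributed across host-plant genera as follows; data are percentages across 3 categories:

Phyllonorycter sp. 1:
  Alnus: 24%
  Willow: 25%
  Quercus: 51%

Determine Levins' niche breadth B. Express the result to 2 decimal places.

Convert percentages to proportions (divide by 100).
Σpᵢ² = 0.24² + 0.25² + 0.51² = 0.0576 + 0.0625 + 0.2601 = 0.3802
B = 1 / 0.3802 = 2.6302

2.63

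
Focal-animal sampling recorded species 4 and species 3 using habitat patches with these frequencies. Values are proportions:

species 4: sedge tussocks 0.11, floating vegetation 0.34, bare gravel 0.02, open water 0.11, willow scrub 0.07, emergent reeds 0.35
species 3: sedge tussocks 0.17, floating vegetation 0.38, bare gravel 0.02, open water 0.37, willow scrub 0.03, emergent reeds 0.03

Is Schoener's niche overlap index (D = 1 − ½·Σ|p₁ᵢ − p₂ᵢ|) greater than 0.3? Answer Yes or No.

Σ|p₁ᵢ − p₂ᵢ| = 0.06 + 0.04 + 0.00 + 0.26 + 0.04 + 0.32 = 0.72
D = 1 − ½ × 0.72 = 1 − 0.360 = 0.6400
D = 0.6400 > 0.3 → Yes.

Yes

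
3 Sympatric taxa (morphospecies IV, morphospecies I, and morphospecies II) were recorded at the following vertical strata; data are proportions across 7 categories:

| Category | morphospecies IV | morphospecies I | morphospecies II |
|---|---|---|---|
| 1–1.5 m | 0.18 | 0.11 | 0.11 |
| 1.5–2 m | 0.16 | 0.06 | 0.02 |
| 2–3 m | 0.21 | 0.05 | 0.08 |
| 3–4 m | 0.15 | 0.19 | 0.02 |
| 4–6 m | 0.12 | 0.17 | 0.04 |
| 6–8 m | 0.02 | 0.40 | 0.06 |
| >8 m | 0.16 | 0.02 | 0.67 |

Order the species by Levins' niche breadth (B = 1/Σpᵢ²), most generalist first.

morphospecies IV > morphospecies I > morphospecies II

Σp_IVᵢ² = 0.18² + 0.16² + 0.21² + 0.15² + 0.12² + 0.02² + 0.16² = 0.0324 + 0.0256 + 0.0441 + 0.0225 + 0.0144 + 0.0004 + 0.0256 = 0.1650
B_IV = 1 / 0.1650 = 6.0606
Σp_Iᵢ² = 0.11² + 0.06² + 0.05² + 0.19² + 0.17² + 0.40² + 0.02² = 0.0121 + 0.0036 + 0.0025 + 0.0361 + 0.0289 + 0.1600 + 0.0004 = 0.2436
B_I = 1 / 0.2436 = 4.1051
Σp_IIᵢ² = 0.11² + 0.02² + 0.08² + 0.02² + 0.04² + 0.06² + 0.67² = 0.0121 + 0.0004 + 0.0064 + 0.0004 + 0.0016 + 0.0036 + 0.4489 = 0.4734
B_II = 1 / 0.4734 = 2.1124
Ranking by B (broadest → narrowest): morphospecies IV (6.06) > morphospecies I (4.11) > morphospecies II (2.11)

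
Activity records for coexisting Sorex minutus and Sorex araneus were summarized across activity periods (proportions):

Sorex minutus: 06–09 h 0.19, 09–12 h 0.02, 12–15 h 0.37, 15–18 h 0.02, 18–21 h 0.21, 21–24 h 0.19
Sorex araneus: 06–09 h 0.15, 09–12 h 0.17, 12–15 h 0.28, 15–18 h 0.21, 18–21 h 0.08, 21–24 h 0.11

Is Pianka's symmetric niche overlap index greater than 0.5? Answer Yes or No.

Yes

Σ p₁ᵢp₂ᵢ = 0.0285 + 0.0034 + 0.1036 + 0.0042 + 0.0168 + 0.0209 = 0.1774
Σp_1ᵢ² = 0.19² + 0.02² + 0.37² + 0.02² + 0.21² + 0.19² = 0.0361 + 0.0004 + 0.1369 + 0.0004 + 0.0441 + 0.0361 = 0.2540
Σp_2ᵢ² = 0.15² + 0.17² + 0.28² + 0.21² + 0.08² + 0.11² = 0.0225 + 0.0289 + 0.0784 + 0.0441 + 0.0064 + 0.0121 = 0.1924
O = 0.1774 / √(0.2540 × 0.1924) = 0.1774 / 0.22106 = 0.8025
O = 0.8025 > 0.5 → Yes.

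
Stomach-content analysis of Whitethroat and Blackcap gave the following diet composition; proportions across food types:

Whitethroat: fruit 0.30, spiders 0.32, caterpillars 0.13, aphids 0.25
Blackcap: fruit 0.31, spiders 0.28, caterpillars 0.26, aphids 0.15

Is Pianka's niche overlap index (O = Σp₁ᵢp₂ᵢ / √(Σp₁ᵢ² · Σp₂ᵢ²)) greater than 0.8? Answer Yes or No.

Yes

Σ p₁ᵢp₂ᵢ = 0.0930 + 0.0896 + 0.0338 + 0.0375 = 0.2539
Σp_1ᵢ² = 0.30² + 0.32² + 0.13² + 0.25² = 0.0900 + 0.1024 + 0.0169 + 0.0625 = 0.2718
Σp_2ᵢ² = 0.31² + 0.28² + 0.26² + 0.15² = 0.0961 + 0.0784 + 0.0676 + 0.0225 = 0.2646
O = 0.2539 / √(0.2718 × 0.2646) = 0.2539 / 0.26818 = 0.9468
O = 0.9468 > 0.8 → Yes.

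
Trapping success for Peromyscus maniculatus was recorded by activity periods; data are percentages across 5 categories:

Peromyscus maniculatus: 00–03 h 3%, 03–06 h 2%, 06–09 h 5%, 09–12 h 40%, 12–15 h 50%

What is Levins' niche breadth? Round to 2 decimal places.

Convert percentages to proportions (divide by 100).
Σpᵢ² = 0.03² + 0.02² + 0.05² + 0.40² + 0.50² = 0.0009 + 0.0004 + 0.0025 + 0.1600 + 0.2500 = 0.4138
B = 1 / 0.4138 = 2.4166

2.42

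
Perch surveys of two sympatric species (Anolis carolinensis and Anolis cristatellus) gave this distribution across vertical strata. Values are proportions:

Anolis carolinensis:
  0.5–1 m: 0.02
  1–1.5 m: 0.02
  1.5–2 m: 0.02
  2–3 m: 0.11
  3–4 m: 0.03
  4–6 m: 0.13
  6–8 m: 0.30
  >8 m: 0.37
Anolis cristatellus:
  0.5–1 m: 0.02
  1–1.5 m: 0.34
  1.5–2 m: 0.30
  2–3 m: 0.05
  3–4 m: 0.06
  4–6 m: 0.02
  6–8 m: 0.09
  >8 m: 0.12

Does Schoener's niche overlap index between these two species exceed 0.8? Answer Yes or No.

No

Σ|p₁ᵢ − p₂ᵢ| = 0.00 + 0.32 + 0.28 + 0.06 + 0.03 + 0.11 + 0.21 + 0.25 = 1.26
D = 1 − ½ × 1.26 = 1 − 0.630 = 0.3700
D = 0.3700 < 0.8 → No.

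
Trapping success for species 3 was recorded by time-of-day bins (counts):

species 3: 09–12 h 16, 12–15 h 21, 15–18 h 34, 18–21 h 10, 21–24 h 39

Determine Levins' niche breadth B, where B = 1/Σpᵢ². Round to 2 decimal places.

4.15

Proportions for species 3 (n=120): 16/120=0.1333, 21/120=0.1750, 34/120=0.2833, 10/120=0.0833, 39/120=0.3250
Σpᵢ² = 0.1333² + 0.1750² + 0.2833² + 0.0833² + 0.3250² = 0.017769 + 0.030625 + 0.080259 + 0.006939 + 0.105625 = 0.241217
B = 1 / 0.241217 = 4.1456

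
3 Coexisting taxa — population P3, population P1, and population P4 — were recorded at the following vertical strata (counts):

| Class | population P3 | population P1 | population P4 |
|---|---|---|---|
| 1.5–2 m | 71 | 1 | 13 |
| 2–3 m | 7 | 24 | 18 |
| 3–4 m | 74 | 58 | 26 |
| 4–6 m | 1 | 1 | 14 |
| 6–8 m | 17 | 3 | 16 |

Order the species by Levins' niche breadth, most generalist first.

Proportions for population P3 (n=170): 71/170=0.4176, 7/170=0.0412, 74/170=0.4353, 1/170=0.0059, 17/170=0.1000
Proportions for population P1 (n=87): 1/87=0.0115, 24/87=0.2759, 58/87=0.6667, 1/87=0.0115, 3/87=0.0345
Proportions for population P4 (n=87): 13/87=0.1494, 18/87=0.2069, 26/87=0.2989, 14/87=0.1609, 16/87=0.1839
Σp_P3ᵢ² = 0.4176² + 0.0412² + 0.4353² + 0.0059² + 0.1000² = 0.174390 + 0.001697 + 0.189486 + 0.000035 + 0.010000 = 0.375608
B_P3 = 1 / 0.375608 = 2.6624
Σp_P1ᵢ² = 0.0115² + 0.2759² + 0.6667² + 0.0115² + 0.0345² = 0.000132 + 0.076121 + 0.444489 + 0.000132 + 0.001190 = 0.522064
B_P1 = 1 / 0.522064 = 1.9155
Σp_P4ᵢ² = 0.1494² + 0.2069² + 0.2989² + 0.1609² + 0.1839² = 0.022320 + 0.042808 + 0.089341 + 0.025889 + 0.033819 = 0.214177
B_P4 = 1 / 0.214177 = 4.6690
Ranking by B (broadest → narrowest): population P4 (4.67) > population P3 (2.66) > population P1 (1.92)

population P4 > population P3 > population P1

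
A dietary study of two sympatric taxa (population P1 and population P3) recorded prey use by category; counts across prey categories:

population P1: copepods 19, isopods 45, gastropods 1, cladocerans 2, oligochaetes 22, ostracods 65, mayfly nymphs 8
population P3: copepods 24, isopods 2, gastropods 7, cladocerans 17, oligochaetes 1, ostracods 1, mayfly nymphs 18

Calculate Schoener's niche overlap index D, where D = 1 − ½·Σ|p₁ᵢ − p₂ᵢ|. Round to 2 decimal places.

Proportions for population P1 (n=162): 19/162=0.1173, 45/162=0.2778, 1/162=0.0062, 2/162=0.0123, 22/162=0.1358, 65/162=0.4012, 8/162=0.0494
Proportions for population P3 (n=70): 24/70=0.3429, 2/70=0.0286, 7/70=0.1000, 17/70=0.2429, 1/70=0.0143, 1/70=0.0143, 18/70=0.2571
Σ|p₁ᵢ − p₂ᵢ| = 0.2256 + 0.2492 + 0.0938 + 0.2306 + 0.1215 + 0.3869 + 0.2077 = 1.5153
D = 1 − ½ × 1.5153 = 1 − 0.75765 = 0.24235

0.24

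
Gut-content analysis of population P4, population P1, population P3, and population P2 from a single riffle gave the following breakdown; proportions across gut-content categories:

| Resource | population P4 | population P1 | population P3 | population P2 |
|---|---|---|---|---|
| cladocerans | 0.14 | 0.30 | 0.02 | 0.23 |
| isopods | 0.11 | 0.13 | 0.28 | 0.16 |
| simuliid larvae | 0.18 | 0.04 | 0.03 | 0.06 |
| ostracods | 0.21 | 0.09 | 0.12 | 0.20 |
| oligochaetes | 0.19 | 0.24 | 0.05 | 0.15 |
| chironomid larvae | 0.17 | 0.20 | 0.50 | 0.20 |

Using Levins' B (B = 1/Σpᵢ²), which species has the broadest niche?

Σp_P4ᵢ² = 0.14² + 0.11² + 0.18² + 0.21² + 0.19² + 0.17² = 0.0196 + 0.0121 + 0.0324 + 0.0441 + 0.0361 + 0.0289 = 0.1732
B_P4 = 1 / 0.1732 = 5.7737
Σp_P1ᵢ² = 0.30² + 0.13² + 0.04² + 0.09² + 0.24² + 0.20² = 0.0900 + 0.0169 + 0.0016 + 0.0081 + 0.0576 + 0.0400 = 0.2142
B_P1 = 1 / 0.2142 = 4.6685
Σp_P3ᵢ² = 0.02² + 0.28² + 0.03² + 0.12² + 0.05² + 0.50² = 0.0004 + 0.0784 + 0.0009 + 0.0144 + 0.0025 + 0.2500 = 0.3466
B_P3 = 1 / 0.3466 = 2.8852
Σp_P2ᵢ² = 0.23² + 0.16² + 0.06² + 0.20² + 0.15² + 0.20² = 0.0529 + 0.0256 + 0.0036 + 0.0400 + 0.0225 + 0.0400 = 0.1846
B_P2 = 1 / 0.1846 = 5.4171
Highest B → broadest niche (most generalist): population P4 (B = 5.77).

population P4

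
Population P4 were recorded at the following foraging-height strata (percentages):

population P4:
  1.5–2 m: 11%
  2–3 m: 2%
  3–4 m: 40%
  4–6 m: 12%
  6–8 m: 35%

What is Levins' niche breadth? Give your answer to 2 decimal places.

3.23

Convert percentages to proportions (divide by 100).
Σpᵢ² = 0.11² + 0.02² + 0.40² + 0.12² + 0.35² = 0.0121 + 0.0004 + 0.1600 + 0.0144 + 0.1225 = 0.3094
B = 1 / 0.3094 = 3.2321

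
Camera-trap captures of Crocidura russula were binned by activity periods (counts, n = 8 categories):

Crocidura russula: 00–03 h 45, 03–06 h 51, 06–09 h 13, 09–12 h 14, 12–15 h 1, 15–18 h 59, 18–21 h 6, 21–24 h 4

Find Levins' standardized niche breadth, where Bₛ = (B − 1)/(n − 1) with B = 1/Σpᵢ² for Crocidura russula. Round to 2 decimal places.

Proportions for Crocidura russula (n=193): 45/193=0.2332, 51/193=0.2642, 13/193=0.0674, 14/193=0.0725, 1/193=0.0052, 59/193=0.3057, 6/193=0.0311, 4/193=0.0207
Σpᵢ² = 0.2332² + 0.2642² + 0.0674² + 0.0725² + 0.0052² + 0.3057² + 0.0311² + 0.0207² = 0.054382 + 0.069802 + 0.004543 + 0.005256 + 0.000027 + 0.093452 + 0.000967 + 0.000428 = 0.228857
B = 1 / 0.228857 = 4.3695
Bₛ = (B − 1)/(n − 1) = (4.3695 − 1)/(8 − 1) = 3.3695/7 = 0.4814

0.48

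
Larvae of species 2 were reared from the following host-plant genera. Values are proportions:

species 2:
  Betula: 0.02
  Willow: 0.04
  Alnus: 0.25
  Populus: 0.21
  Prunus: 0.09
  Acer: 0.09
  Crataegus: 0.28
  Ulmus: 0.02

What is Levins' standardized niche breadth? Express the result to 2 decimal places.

0.56

Σpᵢ² = 0.02² + 0.04² + 0.25² + 0.21² + 0.09² + 0.09² + 0.28² + 0.02² = 0.0004 + 0.0016 + 0.0625 + 0.0441 + 0.0081 + 0.0081 + 0.0784 + 0.0004 = 0.2036
B = 1 / 0.2036 = 4.9116
Bₛ = (B − 1)/(n − 1) = (4.9116 − 1)/(8 − 1) = 3.9116/7 = 0.5588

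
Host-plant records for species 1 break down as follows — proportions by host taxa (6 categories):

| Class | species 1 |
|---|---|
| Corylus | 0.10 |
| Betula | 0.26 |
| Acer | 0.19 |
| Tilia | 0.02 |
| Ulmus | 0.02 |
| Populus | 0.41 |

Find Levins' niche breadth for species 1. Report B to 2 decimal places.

3.54

Σpᵢ² = 0.10² + 0.26² + 0.19² + 0.02² + 0.02² + 0.41² = 0.0100 + 0.0676 + 0.0361 + 0.0004 + 0.0004 + 0.1681 = 0.2826
B = 1 / 0.2826 = 3.5386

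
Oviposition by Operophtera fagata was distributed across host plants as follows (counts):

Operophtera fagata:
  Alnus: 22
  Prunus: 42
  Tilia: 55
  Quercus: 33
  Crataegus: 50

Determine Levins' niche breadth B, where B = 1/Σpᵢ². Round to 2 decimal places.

Proportions for Operophtera fagata (n=202): 22/202=0.1089, 42/202=0.2079, 55/202=0.2723, 33/202=0.1634, 50/202=0.2475
Σpᵢ² = 0.1089² + 0.2079² + 0.2723² + 0.1634² + 0.2475² = 0.011859 + 0.043222 + 0.074147 + 0.026700 + 0.061256 = 0.217184
B = 1 / 0.217184 = 4.6044

4.60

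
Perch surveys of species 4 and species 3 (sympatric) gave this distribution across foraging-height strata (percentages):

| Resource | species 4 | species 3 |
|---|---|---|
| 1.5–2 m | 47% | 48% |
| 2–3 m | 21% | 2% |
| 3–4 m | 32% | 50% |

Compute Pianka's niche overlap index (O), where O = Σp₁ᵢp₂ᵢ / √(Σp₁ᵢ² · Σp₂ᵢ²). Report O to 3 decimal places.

0.927

Convert percentages to proportions (divide by 100).
Σ p₁ᵢp₂ᵢ = 0.2256 + 0.0042 + 0.1600 = 0.3898
Σp_1ᵢ² = 0.47² + 0.21² + 0.32² = 0.2209 + 0.0441 + 0.1024 = 0.3674
Σp_2ᵢ² = 0.48² + 0.02² + 0.50² = 0.2304 + 0.0004 + 0.2500 = 0.4808
O = 0.3898 / √(0.3674 × 0.4808) = 0.3898 / 0.420293 = 0.92745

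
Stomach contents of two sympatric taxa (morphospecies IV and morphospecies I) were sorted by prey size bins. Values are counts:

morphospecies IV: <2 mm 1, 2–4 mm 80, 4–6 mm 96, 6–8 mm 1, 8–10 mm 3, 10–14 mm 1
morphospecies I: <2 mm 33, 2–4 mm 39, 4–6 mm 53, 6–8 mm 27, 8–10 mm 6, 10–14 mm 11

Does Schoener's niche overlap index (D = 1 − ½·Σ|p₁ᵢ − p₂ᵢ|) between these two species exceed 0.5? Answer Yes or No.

Proportions for morphospecies IV (n=182): 1/182=0.0055, 80/182=0.4396, 96/182=0.5275, 1/182=0.0055, 3/182=0.0165, 1/182=0.0055
Proportions for morphospecies I (n=169): 33/169=0.1953, 39/169=0.2308, 53/169=0.3136, 27/169=0.1598, 6/169=0.0355, 11/169=0.0651
Σ|p₁ᵢ − p₂ᵢ| = 0.1898 + 0.2088 + 0.2139 + 0.1543 + 0.0190 + 0.0596 = 0.8454
D = 1 − ½ × 0.8454 = 1 − 0.42270 = 0.57730
D = 0.57730 > 0.5 → Yes.

Yes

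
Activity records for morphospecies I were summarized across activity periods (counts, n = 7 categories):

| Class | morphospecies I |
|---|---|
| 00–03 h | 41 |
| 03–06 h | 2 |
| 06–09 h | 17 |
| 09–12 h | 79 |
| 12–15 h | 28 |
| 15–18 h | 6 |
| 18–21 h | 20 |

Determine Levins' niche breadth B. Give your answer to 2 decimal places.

3.95

Proportions for morphospecies I (n=193): 41/193=0.2124, 2/193=0.0104, 17/193=0.0881, 79/193=0.4093, 28/193=0.1451, 6/193=0.0311, 20/193=0.1036
Σpᵢ² = 0.2124² + 0.0104² + 0.0881² + 0.4093² + 0.1451² + 0.0311² + 0.1036² = 0.045114 + 0.000108 + 0.007762 + 0.167526 + 0.021054 + 0.000967 + 0.010733 = 0.253264
B = 1 / 0.253264 = 3.9484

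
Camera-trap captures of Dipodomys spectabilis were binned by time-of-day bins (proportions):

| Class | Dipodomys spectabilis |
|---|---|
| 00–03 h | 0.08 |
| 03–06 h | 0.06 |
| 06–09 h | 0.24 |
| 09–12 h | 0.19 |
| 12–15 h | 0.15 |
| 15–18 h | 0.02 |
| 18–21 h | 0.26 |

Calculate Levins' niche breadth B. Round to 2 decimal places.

Σpᵢ² = 0.08² + 0.06² + 0.24² + 0.19² + 0.15² + 0.02² + 0.26² = 0.0064 + 0.0036 + 0.0576 + 0.0361 + 0.0225 + 0.0004 + 0.0676 = 0.1942
B = 1 / 0.1942 = 5.1493

5.15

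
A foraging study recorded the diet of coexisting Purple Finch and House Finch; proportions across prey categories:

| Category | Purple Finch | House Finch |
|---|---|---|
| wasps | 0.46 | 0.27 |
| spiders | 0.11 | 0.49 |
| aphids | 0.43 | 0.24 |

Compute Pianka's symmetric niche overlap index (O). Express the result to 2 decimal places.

0.72

Σ p₁ᵢp₂ᵢ = 0.1242 + 0.0539 + 0.1032 = 0.2813
Σp_1ᵢ² = 0.46² + 0.11² + 0.43² = 0.2116 + 0.0121 + 0.1849 = 0.4086
Σp_2ᵢ² = 0.27² + 0.49² + 0.24² = 0.0729 + 0.2401 + 0.0576 = 0.3706
O = 0.2813 / √(0.4086 × 0.3706) = 0.2813 / 0.38914 = 0.7229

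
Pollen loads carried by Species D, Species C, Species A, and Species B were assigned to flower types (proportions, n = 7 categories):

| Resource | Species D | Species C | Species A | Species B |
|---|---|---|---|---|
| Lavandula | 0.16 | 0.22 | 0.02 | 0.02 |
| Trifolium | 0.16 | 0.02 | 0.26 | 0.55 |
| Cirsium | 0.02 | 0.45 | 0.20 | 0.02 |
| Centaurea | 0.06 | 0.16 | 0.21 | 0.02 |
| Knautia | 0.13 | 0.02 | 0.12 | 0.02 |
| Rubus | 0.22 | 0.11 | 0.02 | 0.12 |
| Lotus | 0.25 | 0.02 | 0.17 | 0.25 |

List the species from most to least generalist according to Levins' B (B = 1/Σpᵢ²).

Σp_Dᵢ² = 0.16² + 0.16² + 0.02² + 0.06² + 0.13² + 0.22² + 0.25² = 0.0256 + 0.0256 + 0.0004 + 0.0036 + 0.0169 + 0.0484 + 0.0625 = 0.1830
B_D = 1 / 0.1830 = 5.4645
Σp_Cᵢ² = 0.22² + 0.02² + 0.45² + 0.16² + 0.02² + 0.11² + 0.02² = 0.0484 + 0.0004 + 0.2025 + 0.0256 + 0.0004 + 0.0121 + 0.0004 = 0.2898
B_C = 1 / 0.2898 = 3.4507
Σp_Aᵢ² = 0.02² + 0.26² + 0.20² + 0.21² + 0.12² + 0.02² + 0.17² = 0.0004 + 0.0676 + 0.0400 + 0.0441 + 0.0144 + 0.0004 + 0.0289 = 0.1958
B_A = 1 / 0.1958 = 5.1073
Σp_Bᵢ² = 0.02² + 0.55² + 0.02² + 0.02² + 0.02² + 0.12² + 0.25² = 0.0004 + 0.3025 + 0.0004 + 0.0004 + 0.0004 + 0.0144 + 0.0625 = 0.3810
B_B = 1 / 0.3810 = 2.6247
Ranking by B (broadest → narrowest): Species D (5.46) > Species A (5.11) > Species C (3.45) > Species B (2.62)

Species D > Species A > Species C > Species B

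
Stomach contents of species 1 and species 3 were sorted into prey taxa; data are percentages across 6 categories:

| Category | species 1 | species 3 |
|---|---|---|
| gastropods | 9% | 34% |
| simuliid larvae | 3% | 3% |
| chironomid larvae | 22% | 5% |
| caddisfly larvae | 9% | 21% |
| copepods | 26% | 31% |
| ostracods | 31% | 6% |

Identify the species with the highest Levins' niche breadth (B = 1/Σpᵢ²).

Convert percentages to proportions (divide by 100).
Σp_1ᵢ² = 0.09² + 0.03² + 0.22² + 0.09² + 0.26² + 0.31² = 0.0081 + 0.0009 + 0.0484 + 0.0081 + 0.0676 + 0.0961 = 0.2292
B_1 = 1 / 0.2292 = 4.3630
Σp_3ᵢ² = 0.34² + 0.03² + 0.05² + 0.21² + 0.31² + 0.06² = 0.1156 + 0.0009 + 0.0025 + 0.0441 + 0.0961 + 0.0036 = 0.2628
B_3 = 1 / 0.2628 = 3.8052
Highest B → broadest niche (most generalist): species 1 (B = 4.36).

species 1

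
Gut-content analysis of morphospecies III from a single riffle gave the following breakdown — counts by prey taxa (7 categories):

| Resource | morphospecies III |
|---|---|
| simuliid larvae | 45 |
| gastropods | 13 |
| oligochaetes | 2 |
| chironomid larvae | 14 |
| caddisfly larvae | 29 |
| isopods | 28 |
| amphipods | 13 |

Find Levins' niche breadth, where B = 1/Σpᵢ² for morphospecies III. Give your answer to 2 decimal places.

4.95

Proportions for morphospecies III (n=144): 45/144=0.3125, 13/144=0.0903, 2/144=0.0139, 14/144=0.0972, 29/144=0.2014, 28/144=0.1944, 13/144=0.0903
Σpᵢ² = 0.3125² + 0.0903² + 0.0139² + 0.0972² + 0.2014² + 0.1944² + 0.0903² = 0.097656 + 0.008154 + 0.000193 + 0.009448 + 0.040562 + 0.037791 + 0.008154 = 0.201958
B = 1 / 0.201958 = 4.9515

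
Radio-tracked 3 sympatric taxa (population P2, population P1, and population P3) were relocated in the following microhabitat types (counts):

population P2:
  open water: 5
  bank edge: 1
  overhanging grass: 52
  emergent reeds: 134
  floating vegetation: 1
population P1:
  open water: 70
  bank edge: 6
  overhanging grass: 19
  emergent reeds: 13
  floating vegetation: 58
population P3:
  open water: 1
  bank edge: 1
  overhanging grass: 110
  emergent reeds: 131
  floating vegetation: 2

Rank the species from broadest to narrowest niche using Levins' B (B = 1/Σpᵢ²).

population P1 > population P3 > population P2

Proportions for population P2 (n=193): 5/193=0.0259, 1/193=0.0052, 52/193=0.2694, 134/193=0.6943, 1/193=0.0052
Proportions for population P1 (n=166): 70/166=0.4217, 6/166=0.0361, 19/166=0.1145, 13/166=0.0783, 58/166=0.3494
Proportions for population P3 (n=245): 1/245=0.0041, 1/245=0.0041, 110/245=0.4490, 131/245=0.5347, 2/245=0.0082
Σp_P2ᵢ² = 0.0259² + 0.0052² + 0.2694² + 0.6943² + 0.0052² = 0.000671 + 0.000027 + 0.072576 + 0.482052 + 0.000027 = 0.555353
B_P2 = 1 / 0.555353 = 1.8007
Σp_P1ᵢ² = 0.4217² + 0.0361² + 0.1145² + 0.0783² + 0.3494² = 0.177831 + 0.001303 + 0.013110 + 0.006131 + 0.122080 = 0.320455
B_P1 = 1 / 0.320455 = 3.1206
Σp_P3ᵢ² = 0.0041² + 0.0041² + 0.4490² + 0.5347² + 0.0082² = 0.000017 + 0.000017 + 0.201601 + 0.285904 + 0.000067 = 0.487606
B_P3 = 1 / 0.487606 = 2.0508
Ranking by B (broadest → narrowest): population P1 (3.12) > population P3 (2.05) > population P2 (1.80)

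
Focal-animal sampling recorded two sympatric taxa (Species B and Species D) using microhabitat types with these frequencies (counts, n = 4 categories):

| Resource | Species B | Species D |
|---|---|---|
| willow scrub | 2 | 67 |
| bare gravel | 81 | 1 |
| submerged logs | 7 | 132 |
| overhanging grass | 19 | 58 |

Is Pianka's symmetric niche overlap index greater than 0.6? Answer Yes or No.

No

Proportions for Species B (n=109): 2/109=0.0183, 81/109=0.7431, 7/109=0.0642, 19/109=0.1743
Proportions for Species D (n=258): 67/258=0.2597, 1/258=0.0039, 132/258=0.5116, 58/258=0.2248
Σ p₁ᵢp₂ᵢ = 0.004753 + 0.002898 + 0.032845 + 0.039183 = 0.079679
Σp_1ᵢ² = 0.0183² + 0.7431² + 0.0642² + 0.1743² = 0.000335 + 0.552198 + 0.004122 + 0.030380 = 0.587035
Σp_2ᵢ² = 0.2597² + 0.0039² + 0.5116² + 0.2248² = 0.067444 + 0.000015 + 0.261735 + 0.050535 = 0.379729
O = 0.079679 / √(0.587035 × 0.379729) = 0.079679 / 0.4721379 = 0.1688
O = 0.1688 < 0.6 → No.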